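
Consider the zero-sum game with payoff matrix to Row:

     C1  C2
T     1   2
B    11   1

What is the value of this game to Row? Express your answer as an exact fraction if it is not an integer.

21/11

Row minima: T → 1, B → 1; maximin = 1.
Column maxima: C1 → 11, C2 → 2; minimax = 2.
1 ≠ 2, so there is no saddle point; optimal play is mixed.
Let Row play T with probability p. Expected payoff against C1: 1p + 11(1−p) = −10p + 11; against C2: 2p + 1(1−p) = p + 1.
Setting these equal: −10p + 11 = p + 1 ⇒ −11p = -10 ⇒ p = 10/11, and the value is (-10)·(10/11) + 11 = 21/11.
For Column: with q = P(C1), equating T's and B's payoffs gives −q + 2 = 10q + 1 ⇒ q = 1/11.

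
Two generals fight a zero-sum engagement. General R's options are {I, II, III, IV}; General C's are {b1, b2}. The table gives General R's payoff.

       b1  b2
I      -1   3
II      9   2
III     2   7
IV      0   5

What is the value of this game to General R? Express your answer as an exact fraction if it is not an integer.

Row minima: I → -1, II → 2, III → 2, IV → 0; maximin = 2.
Column maxima: b1 → 9, b2 → 7; minimax = 7.
2 ≠ 7, so there is no saddle point; optimal play is mixed.
I is strictly dominated by III, so General R never plays it.
IV is strictly dominated by III, so General R never plays it.
On the remaining 2×2 (II, III vs b1, b2):
Let General R play II with probability p. Expected payoff against b1: 9p + 2(1−p) = 7p + 2; against b2: 2p + 7(1−p) = −5p + 7.
Setting these equal: 7p + 2 = −5p + 7 ⇒ 12p = 5 ⇒ p = 5/12, and the value is (7)·(5/12) + 2 = 59/12.
For General C: with q = P(b1), equating II's and III's payoffs gives 7q + 2 = −5q + 7 ⇒ q = 5/12.

59/12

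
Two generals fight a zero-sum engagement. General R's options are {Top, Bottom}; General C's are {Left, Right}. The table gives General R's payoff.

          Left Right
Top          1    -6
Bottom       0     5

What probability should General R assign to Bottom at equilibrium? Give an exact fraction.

Row minima: Top → -6, Bottom → 0; maximin = 0.
Column maxima: Left → 1, Right → 5; minimax = 1.
0 ≠ 1, so there is no saddle point; optimal play is mixed.
Let General R play Top with probability p. Expected payoff against Left: 1p + 0(1−p) = p; against Right: (-6)p + 5(1−p) = −11p + 5.
Setting these equal: p = −11p + 5 ⇒ 12p = 5 ⇒ p = 5/12, and the value is (1)·(5/12) = 5/12.
For General C: with q = P(Left), equating Top's and Bottom's payoffs gives 7q − 6 = −5q + 5 ⇒ q = 11/12.

7/12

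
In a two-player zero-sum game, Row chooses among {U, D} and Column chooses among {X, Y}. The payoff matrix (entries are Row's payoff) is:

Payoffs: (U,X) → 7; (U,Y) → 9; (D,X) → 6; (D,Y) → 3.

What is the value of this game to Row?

Row minima: U → 7, D → 3; maximin = 7.
Column maxima: X → 7, Y → 9; minimax = 7.
Since maximin = minimax = 7, there is a saddle point and the value is 7.

7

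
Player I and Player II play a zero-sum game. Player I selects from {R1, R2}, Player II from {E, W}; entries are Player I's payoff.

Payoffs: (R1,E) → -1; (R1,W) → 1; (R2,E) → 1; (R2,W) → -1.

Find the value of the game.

Row minima: R1 → -1, R2 → -1; maximin = -1.
Column maxima: E → 1, W → 1; minimax = 1.
-1 ≠ 1, so there is no saddle point; optimal play is mixed.
Let Player I play R1 with probability p. Expected payoff against E: (-1)p + 1(1−p) = −2p + 1; against W: 1p + (-1)(1−p) = 2p − 1.
Setting these equal: −2p + 1 = 2p − 1 ⇒ −4p = -2 ⇒ p = 1/2, and the value is (-2)·(1/2) + 1 = 0.
For Player II: with q = P(E), equating R1's and R2's payoffs gives −2q + 1 = 2q − 1 ⇒ q = 1/2.

0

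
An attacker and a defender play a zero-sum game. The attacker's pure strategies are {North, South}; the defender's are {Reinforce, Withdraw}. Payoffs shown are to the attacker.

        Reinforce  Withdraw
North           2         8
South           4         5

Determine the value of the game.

4

Row minima: North → 2, South → 4; maximin = 4.
Column maxima: Reinforce → 4, Withdraw → 8; minimax = 4.
Since maximin = minimax = 4, there is a saddle point and the value is 4.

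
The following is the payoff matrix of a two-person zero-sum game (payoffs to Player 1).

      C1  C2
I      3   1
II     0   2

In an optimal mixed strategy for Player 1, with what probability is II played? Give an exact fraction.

1/2

Row minima: I → 1, II → 0; maximin = 1.
Column maxima: C1 → 3, C2 → 2; minimax = 2.
1 ≠ 2, so there is no saddle point; optimal play is mixed.
Let Player 1 play I with probability p. Expected payoff against C1: 3p + 0(1−p) = 3p; against C2: 1p + 2(1−p) = −p + 2.
Setting these equal: 3p = −p + 2 ⇒ 4p = 2 ⇒ p = 1/2, and the value is (3)·(1/2) = 3/2.
For Player 2: with q = P(C1), equating I's and II's payoffs gives 2q + 1 = −2q + 2 ⇒ q = 1/4.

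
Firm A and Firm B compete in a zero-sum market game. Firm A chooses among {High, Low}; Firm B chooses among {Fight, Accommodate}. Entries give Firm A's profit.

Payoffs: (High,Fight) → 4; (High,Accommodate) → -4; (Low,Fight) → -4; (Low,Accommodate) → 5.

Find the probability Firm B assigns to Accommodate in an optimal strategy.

Row minima: High → -4, Low → -4; maximin = -4.
Column maxima: Fight → 4, Accommodate → 5; minimax = 4.
-4 ≠ 4, so there is no saddle point; optimal play is mixed.
Let Firm A play High with probability p. Expected payoff against Fight: 4p + (-4)(1−p) = 8p − 4; against Accommodate: (-4)p + 5(1−p) = −9p + 5.
Setting these equal: 8p − 4 = −9p + 5 ⇒ 17p = 9 ⇒ p = 9/17, and the value is (8)·(9/17) − 4 = 4/17.
For Firm B: with q = P(Fight), equating High's and Low's payoffs gives 8q − 4 = −9q + 5 ⇒ q = 9/17.

8/17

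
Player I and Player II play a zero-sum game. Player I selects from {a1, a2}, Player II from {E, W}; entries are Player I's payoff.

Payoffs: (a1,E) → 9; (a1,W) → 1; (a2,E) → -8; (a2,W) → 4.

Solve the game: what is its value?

11/5

Row minima: a1 → 1, a2 → -8; maximin = 1.
Column maxima: E → 9, W → 4; minimax = 4.
1 ≠ 4, so there is no saddle point; optimal play is mixed.
Let Player I play a1 with probability p. Expected payoff against E: 9p + (-8)(1−p) = 17p − 8; against W: 1p + 4(1−p) = −3p + 4.
Setting these equal: 17p − 8 = −3p + 4 ⇒ 20p = 12 ⇒ p = 3/5, and the value is (17)·(3/5) − 8 = 11/5.
For Player II: with q = P(E), equating a1's and a2's payoffs gives 8q + 1 = −12q + 4 ⇒ q = 3/20.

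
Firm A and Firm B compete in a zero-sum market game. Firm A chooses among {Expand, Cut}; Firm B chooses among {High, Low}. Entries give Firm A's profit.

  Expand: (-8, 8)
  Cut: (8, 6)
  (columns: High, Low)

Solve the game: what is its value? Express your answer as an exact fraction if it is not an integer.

Row minima: Expand → -8, Cut → 6; maximin = 6.
Column maxima: High → 8, Low → 8; minimax = 8.
6 ≠ 8, so there is no saddle point; optimal play is mixed.
Let Firm A play Expand with probability p. Expected payoff against High: (-8)p + 8(1−p) = −16p + 8; against Low: 8p + 6(1−p) = 2p + 6.
Setting these equal: −16p + 8 = 2p + 6 ⇒ −18p = -2 ⇒ p = 1/9, and the value is (-16)·(1/9) + 8 = 56/9.
For Firm B: with q = P(High), equating Expand's and Cut's payoffs gives −16q + 8 = 2q + 6 ⇒ q = 1/9.

56/9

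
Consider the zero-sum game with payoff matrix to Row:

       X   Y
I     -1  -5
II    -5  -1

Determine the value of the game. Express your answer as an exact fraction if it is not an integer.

-3

Row minima: I → -5, II → -5; maximin = -5.
Column maxima: X → -1, Y → -1; minimax = -1.
-5 ≠ -1, so there is no saddle point; optimal play is mixed.
Let Row play I with probability p. Expected payoff against X: (-1)p + (-5)(1−p) = 4p − 5; against Y: (-5)p + (-1)(1−p) = −4p − 1.
Setting these equal: 4p − 5 = −4p − 1 ⇒ 8p = 4 ⇒ p = 1/2, and the value is (4)·(1/2) − 5 = -3.
For Column: with q = P(X), equating I's and II's payoffs gives 4q − 5 = −4q − 1 ⇒ q = 1/2.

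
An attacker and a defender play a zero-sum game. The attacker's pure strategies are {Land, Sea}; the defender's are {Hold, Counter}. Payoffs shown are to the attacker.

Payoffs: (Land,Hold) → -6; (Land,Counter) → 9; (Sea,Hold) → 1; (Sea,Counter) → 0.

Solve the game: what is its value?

9/16

Row minima: Land → -6, Sea → 0; maximin = 0.
Column maxima: Hold → 1, Counter → 9; minimax = 1.
0 ≠ 1, so there is no saddle point; optimal play is mixed.
Let the attacker play Land with probability p. Expected payoff against Hold: (-6)p + 1(1−p) = −7p + 1; against Counter: 9p + 0(1−p) = 9p.
Setting these equal: −7p + 1 = 9p ⇒ −16p = -1 ⇒ p = 1/16, and the value is (-7)·(1/16) + 1 = 9/16.
For the defender: with q = P(Hold), equating Land's and Sea's payoffs gives −15q + 9 = q ⇒ q = 9/16.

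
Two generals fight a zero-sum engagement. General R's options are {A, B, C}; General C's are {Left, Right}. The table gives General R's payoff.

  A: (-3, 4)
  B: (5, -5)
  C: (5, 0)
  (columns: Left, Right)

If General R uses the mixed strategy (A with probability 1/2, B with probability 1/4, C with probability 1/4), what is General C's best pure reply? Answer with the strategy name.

Right

If General C plays Left, General R's expected payoff is (1/2)·(-3) + (1/4)·5 + (1/4)·5 = 1.
If General C plays Right, General R's expected payoff is (1/2)·4 + (1/4)·(-5) + (1/4)·0 = 3/4.
General C minimizes General R's payoff; the smallest is 3/4, so the best response is Right.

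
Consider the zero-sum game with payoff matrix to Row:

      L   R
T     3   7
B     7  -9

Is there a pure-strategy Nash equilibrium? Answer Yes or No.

Row minima: T → 3, B → -9; maximin = 3.
Column maxima: L → 7, R → 7; minimax = 7.
3 ≠ 7, so no pure-strategy equilibrium exists.

No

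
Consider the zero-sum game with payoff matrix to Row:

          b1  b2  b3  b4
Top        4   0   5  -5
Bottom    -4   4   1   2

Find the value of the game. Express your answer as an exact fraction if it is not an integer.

Row minima: Top → -5, Bottom → -4; maximin = -4.
Column maxima: b1 → 4, b2 → 4, b3 → 5, b4 → 2; minimax = 2.
-4 ≠ 2, so there is no saddle point; optimal play is mixed.
b2 is strictly dominated by b4 (it gives Row strictly more in every row), so Column never plays it.
b3 is strictly dominated by b1 (it gives Row strictly more in every row), so Column never plays it.
On the remaining 2×2 (Top, Bottom vs b1, b4):
Let Row play Top with probability p. Expected payoff against b1: 4p + (-4)(1−p) = 8p − 4; against b4: (-5)p + 2(1−p) = −7p + 2.
Setting these equal: 8p − 4 = −7p + 2 ⇒ 15p = 6 ⇒ p = 2/5, and the value is (8)·(2/5) − 4 = -4/5.
For Column: with q = P(b1), equating Top's and Bottom's payoffs gives 9q − 5 = −6q + 2 ⇒ q = 7/15.

-4/5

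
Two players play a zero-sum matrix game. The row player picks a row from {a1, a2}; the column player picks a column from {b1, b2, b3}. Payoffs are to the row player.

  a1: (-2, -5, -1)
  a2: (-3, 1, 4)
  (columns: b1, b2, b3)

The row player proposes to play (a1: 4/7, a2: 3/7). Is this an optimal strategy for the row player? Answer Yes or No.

Yes

Against b1 this mix gives (4/7)·(-2) + (3/7)·(-3) = -17/7.
Against b2 this mix gives (4/7)·(-5) + (3/7)·1 = -17/7.
Against b3 this mix gives (4/7)·(-1) + (3/7)·4 = 8/7.
All of the column player's active replies (b1, b2) yield -17/7, and no column does worse for the row player. The mix makes the column player indifferent and guarantees -17/7, so it is optimal.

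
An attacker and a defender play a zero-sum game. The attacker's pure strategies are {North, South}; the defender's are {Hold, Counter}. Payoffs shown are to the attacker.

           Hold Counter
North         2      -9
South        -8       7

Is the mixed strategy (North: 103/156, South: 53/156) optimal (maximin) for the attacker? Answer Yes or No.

No

Against Hold this mix gives (103/156)·2 + (53/156)·(-8) = -109/78.
Against Counter this mix gives (103/156)·(-9) + (53/156)·7 = -139/39.
The defender will play Counter, holding the attacker to -139/39. Shifting weight toward the row that does better against Counter would raise this floor (the equalizing mix achieves -29/13 against both Counter and Hold), so the proposed strategy is not optimal.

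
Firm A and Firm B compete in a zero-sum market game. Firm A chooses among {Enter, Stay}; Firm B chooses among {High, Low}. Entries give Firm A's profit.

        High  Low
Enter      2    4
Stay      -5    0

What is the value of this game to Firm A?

Row minima: Enter → 2, Stay → -5; maximin = 2.
Column maxima: High → 2, Low → 4; minimax = 2.
Since maximin = minimax = 2, there is a saddle point and the value is 2.

2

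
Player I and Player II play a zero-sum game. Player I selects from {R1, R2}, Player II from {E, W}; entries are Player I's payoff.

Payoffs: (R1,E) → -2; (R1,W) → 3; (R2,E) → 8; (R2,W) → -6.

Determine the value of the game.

12/19

Row minima: R1 → -2, R2 → -6; maximin = -2.
Column maxima: E → 8, W → 3; minimax = 3.
-2 ≠ 3, so there is no saddle point; optimal play is mixed.
Let Player I play R1 with probability p. Expected payoff against E: (-2)p + 8(1−p) = −10p + 8; against W: 3p + (-6)(1−p) = 9p − 6.
Setting these equal: −10p + 8 = 9p − 6 ⇒ −19p = -14 ⇒ p = 14/19, and the value is (-10)·(14/19) + 8 = 12/19.
For Player II: with q = P(E), equating R1's and R2's payoffs gives −5q + 3 = 14q − 6 ⇒ q = 9/19.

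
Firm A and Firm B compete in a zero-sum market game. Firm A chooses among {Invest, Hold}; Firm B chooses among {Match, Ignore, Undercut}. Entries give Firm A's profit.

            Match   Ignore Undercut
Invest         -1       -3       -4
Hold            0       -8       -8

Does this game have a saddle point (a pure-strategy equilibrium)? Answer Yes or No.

Yes

Row minima: Invest → -4, Hold → -8; maximin = -4.
Column maxima: Match → 0, Ignore → -3, Undercut → -4; minimax = -4.
maximin = minimax = -4, so a saddle point exists.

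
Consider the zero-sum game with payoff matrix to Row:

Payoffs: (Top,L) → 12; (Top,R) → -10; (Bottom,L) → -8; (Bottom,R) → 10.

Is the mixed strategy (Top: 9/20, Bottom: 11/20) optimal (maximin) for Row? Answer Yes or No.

Yes

Against L this mix gives (9/20)·12 + (11/20)·(-8) = 1.
Against R this mix gives (9/20)·(-10) + (11/20)·10 = 1.
All of Column's active replies (L, R) yield 1, and no column does worse for Row. The mix makes Column indifferent and guarantees 1, so it is optimal.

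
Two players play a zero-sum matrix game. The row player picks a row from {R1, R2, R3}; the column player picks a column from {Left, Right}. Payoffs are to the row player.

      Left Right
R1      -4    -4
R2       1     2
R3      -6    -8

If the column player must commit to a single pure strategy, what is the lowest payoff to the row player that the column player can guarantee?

Column maxima: Left → 1, Right → 2.
The smallest of these is 1.

1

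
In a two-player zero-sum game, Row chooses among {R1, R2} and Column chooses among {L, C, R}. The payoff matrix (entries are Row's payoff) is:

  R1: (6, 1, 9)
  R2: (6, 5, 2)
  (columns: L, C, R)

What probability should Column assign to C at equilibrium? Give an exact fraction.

7/11

Row minima: R1 → 1, R2 → 2; maximin = 2.
Column maxima: L → 6, C → 5, R → 9; minimax = 5.
2 ≠ 5, so there is no saddle point; optimal play is mixed.
L is strictly dominated by C (it gives Row strictly more in every row), so Column never plays it.
On the remaining 2×2 (R1, R2 vs C, R):
Let Row play R1 with probability p. Expected payoff against C: 1p + 5(1−p) = −4p + 5; against R: 9p + 2(1−p) = 7p + 2.
Setting these equal: −4p + 5 = 7p + 2 ⇒ −11p = -3 ⇒ p = 3/11, and the value is (-4)·(3/11) + 5 = 43/11.
For Column: with q = P(C), equating R1's and R2's payoffs gives −8q + 9 = 3q + 2 ⇒ q = 7/11.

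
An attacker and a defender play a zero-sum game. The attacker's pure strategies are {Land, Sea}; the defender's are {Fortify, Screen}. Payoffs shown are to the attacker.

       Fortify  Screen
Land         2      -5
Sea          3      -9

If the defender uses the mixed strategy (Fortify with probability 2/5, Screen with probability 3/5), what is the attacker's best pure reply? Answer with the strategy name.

Expected payoff of Land: (2/5)·2 + (3/5)·(-5) = -11/5.
Expected payoff of Sea: (2/5)·3 + (3/5)·(-9) = -21/5.
The largest is -11/5, so the attacker's best response is Land.

Land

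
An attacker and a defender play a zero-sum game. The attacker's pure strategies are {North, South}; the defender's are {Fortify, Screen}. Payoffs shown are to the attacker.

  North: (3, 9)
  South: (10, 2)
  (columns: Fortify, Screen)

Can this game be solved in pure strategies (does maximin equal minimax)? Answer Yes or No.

No

Row minima: North → 3, South → 2; maximin = 3.
Column maxima: Fortify → 10, Screen → 9; minimax = 9.
3 ≠ 9, so no pure-strategy equilibrium exists.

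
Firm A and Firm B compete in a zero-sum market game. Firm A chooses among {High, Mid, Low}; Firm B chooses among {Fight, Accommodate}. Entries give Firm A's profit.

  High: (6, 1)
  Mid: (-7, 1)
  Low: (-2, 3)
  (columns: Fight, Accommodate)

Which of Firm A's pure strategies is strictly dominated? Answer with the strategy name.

Low gives a strictly higher payoff than Mid against every column: -2 > -7, 3 > 1.
So Mid is strictly dominated and Firm A never plays it.

Mid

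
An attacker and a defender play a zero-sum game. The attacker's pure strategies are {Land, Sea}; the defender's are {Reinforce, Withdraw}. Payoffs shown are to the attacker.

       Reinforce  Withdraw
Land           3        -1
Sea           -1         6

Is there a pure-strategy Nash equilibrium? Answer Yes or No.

Row minima: Land → -1, Sea → -1; maximin = -1.
Column maxima: Reinforce → 3, Withdraw → 6; minimax = 3.
-1 ≠ 3, so no pure-strategy equilibrium exists.

No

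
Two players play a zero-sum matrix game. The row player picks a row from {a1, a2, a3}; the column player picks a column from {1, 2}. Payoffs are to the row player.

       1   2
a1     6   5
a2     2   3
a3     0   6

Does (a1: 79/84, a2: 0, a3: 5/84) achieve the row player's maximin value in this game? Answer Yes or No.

No

Against 1 this mix gives (79/84)·6 + (5/84)·0 = 79/14.
Against 2 this mix gives (79/84)·5 + (5/84)·6 = 425/84.
The column player will play 2, holding the row player to 425/84. Shifting weight toward the row that does better against 2 would raise this floor (the equalizing mix achieves 36/7 against both 2 and 1), so the proposed strategy is not optimal.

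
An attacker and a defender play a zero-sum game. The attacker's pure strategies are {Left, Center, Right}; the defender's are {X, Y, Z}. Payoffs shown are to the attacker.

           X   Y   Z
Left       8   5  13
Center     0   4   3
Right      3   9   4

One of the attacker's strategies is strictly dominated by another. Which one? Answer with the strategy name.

Left gives a strictly higher payoff than Center against every column: 8 > 0, 5 > 4, 13 > 3.
So Center is strictly dominated and the attacker never plays it.

Center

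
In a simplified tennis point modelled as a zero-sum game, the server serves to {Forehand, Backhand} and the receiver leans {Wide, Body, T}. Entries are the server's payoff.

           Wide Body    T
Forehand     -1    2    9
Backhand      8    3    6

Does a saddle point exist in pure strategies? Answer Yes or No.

Row minima: Forehand → -1, Backhand → 3; maximin = 3.
Column maxima: Wide → 8, Body → 3, T → 9; minimax = 3.
maximin = minimax = 3, so a saddle point exists.

Yes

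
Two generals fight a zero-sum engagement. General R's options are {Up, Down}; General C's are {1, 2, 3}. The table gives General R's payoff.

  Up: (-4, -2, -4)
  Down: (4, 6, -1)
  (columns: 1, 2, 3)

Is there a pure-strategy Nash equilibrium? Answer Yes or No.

Row minima: Up → -4, Down → -1; maximin = -1.
Column maxima: 1 → 4, 2 → 6, 3 → -1; minimax = -1.
maximin = minimax = -1, so a saddle point exists.

Yes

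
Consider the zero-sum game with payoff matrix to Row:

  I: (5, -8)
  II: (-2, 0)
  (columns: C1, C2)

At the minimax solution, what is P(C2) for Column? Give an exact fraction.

7/15

Row minima: I → -8, II → -2; maximin = -2.
Column maxima: C1 → 5, C2 → 0; minimax = 0.
-2 ≠ 0, so there is no saddle point; optimal play is mixed.
Let Row play I with probability p. Expected payoff against C1: 5p + (-2)(1−p) = 7p − 2; against C2: (-8)p + 0(1−p) = −8p.
Setting these equal: 7p − 2 = −8p ⇒ 15p = 2 ⇒ p = 2/15, and the value is (7)·(2/15) − 2 = -16/15.
For Column: with q = P(C1), equating I's and II's payoffs gives 13q − 8 = −2q ⇒ q = 8/15.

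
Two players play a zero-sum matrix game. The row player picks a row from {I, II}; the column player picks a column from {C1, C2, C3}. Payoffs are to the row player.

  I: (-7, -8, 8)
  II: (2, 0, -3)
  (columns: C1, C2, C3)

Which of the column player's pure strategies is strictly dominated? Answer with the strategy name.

C2 holds the row player's payoff strictly below C1 in every row: -8 < -7, 0 < 2.
So C1 is strictly dominated for the column player.

C1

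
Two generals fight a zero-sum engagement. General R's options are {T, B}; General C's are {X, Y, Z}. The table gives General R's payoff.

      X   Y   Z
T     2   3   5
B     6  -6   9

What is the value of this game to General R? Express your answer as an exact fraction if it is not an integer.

Row minima: T → 2, B → -6; maximin = 2.
Column maxima: X → 6, Y → 3, Z → 9; minimax = 3.
2 ≠ 3, so there is no saddle point; optimal play is mixed.
Z is strictly dominated by X (it gives General R strictly more in every row), so General C never plays it.
On the remaining 2×2 (T, B vs X, Y):
Let General R play T with probability p. Expected payoff against X: 2p + 6(1−p) = −4p + 6; against Y: 3p + (-6)(1−p) = 9p − 6.
Setting these equal: −4p + 6 = 9p − 6 ⇒ −13p = -12 ⇒ p = 12/13, and the value is (-4)·(12/13) + 6 = 30/13.
For General C: with q = P(X), equating T's and B's payoffs gives −q + 3 = 12q − 6 ⇒ q = 9/13.

30/13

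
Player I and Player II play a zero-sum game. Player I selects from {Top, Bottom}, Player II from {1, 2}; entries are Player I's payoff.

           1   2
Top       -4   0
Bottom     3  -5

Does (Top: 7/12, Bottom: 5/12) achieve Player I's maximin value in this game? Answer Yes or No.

No

Against 1 this mix gives (7/12)·(-4) + (5/12)·3 = -13/12.
Against 2 this mix gives (7/12)·0 + (5/12)·(-5) = -25/12.
Player II will play 2, holding Player I to -25/12. Shifting weight toward the row that does better against 2 would raise this floor (the equalizing mix achieves -5/3 against both 2 and 1), so the proposed strategy is not optimal.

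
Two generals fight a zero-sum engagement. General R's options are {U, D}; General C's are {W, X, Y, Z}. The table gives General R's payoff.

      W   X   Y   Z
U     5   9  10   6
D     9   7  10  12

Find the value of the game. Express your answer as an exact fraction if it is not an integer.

Row minima: U → 5, D → 7; maximin = 7.
Column maxima: W → 9, X → 9, Y → 10, Z → 12; minimax = 9.
7 ≠ 9, so there is no saddle point; optimal play is mixed.
Y is strictly dominated by W (it gives General R strictly more in every row), so General C never plays it.
Z is strictly dominated by W (it gives General R strictly more in every row), so General C never plays it.
On the remaining 2×2 (U, D vs W, X):
Let General R play U with probability p. Expected payoff against W: 5p + 9(1−p) = −4p + 9; against X: 9p + 7(1−p) = 2p + 7.
Setting these equal: −4p + 9 = 2p + 7 ⇒ −6p = -2 ⇒ p = 1/3, and the value is (-4)·(1/3) + 9 = 23/3.
For General C: with q = P(W), equating U's and D's payoffs gives −4q + 9 = 2q + 7 ⇒ q = 1/3.

23/3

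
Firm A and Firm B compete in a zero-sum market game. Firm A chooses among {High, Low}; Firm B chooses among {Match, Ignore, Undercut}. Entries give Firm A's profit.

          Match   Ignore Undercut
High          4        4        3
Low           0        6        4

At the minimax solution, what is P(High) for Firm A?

4/5

Row minima: High → 3, Low → 0; maximin = 3.
Column maxima: Match → 4, Ignore → 6, Undercut → 4; minimax = 4.
3 ≠ 4, so there is no saddle point; optimal play is mixed.
Ignore is strictly dominated by Undercut (it gives Firm A strictly more in every row), so Firm B never plays it.
On the remaining 2×2 (High, Low vs Match, Undercut):
Let Firm A play High with probability p. Expected payoff against Match: 4p + 0(1−p) = 4p; against Undercut: 3p + 4(1−p) = −p + 4.
Setting these equal: 4p = −p + 4 ⇒ 5p = 4 ⇒ p = 4/5, and the value is (4)·(4/5) = 16/5.
For Firm B: with q = P(Match), equating High's and Low's payoffs gives q + 3 = −4q + 4 ⇒ q = 1/5.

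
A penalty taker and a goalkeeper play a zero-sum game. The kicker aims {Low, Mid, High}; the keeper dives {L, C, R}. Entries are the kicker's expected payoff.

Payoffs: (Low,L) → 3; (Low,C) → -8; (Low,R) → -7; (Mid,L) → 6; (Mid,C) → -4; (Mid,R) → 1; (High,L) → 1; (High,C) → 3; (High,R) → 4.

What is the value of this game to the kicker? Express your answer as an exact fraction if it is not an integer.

11/6

Row minima: Low → -8, Mid → -4, High → 1; maximin = 1.
Column maxima: L → 6, C → 3, R → 4; minimax = 3.
1 ≠ 3, so there is no saddle point; optimal play is mixed.
Low is strictly dominated by Mid, so the kicker never plays it.
R is strictly dominated by C (it gives the kicker strictly more in every row), so the keeper never plays it.
On the remaining 2×2 (Mid, High vs L, C):
Let the kicker play Mid with probability p. Expected payoff against L: 6p + 1(1−p) = 5p + 1; against C: (-4)p + 3(1−p) = −7p + 3.
Setting these equal: 5p + 1 = −7p + 3 ⇒ 12p = 2 ⇒ p = 1/6, and the value is (5)·(1/6) + 1 = 11/6.
For the keeper: with q = P(L), equating Mid's and High's payoffs gives 10q − 4 = −2q + 3 ⇒ q = 7/12.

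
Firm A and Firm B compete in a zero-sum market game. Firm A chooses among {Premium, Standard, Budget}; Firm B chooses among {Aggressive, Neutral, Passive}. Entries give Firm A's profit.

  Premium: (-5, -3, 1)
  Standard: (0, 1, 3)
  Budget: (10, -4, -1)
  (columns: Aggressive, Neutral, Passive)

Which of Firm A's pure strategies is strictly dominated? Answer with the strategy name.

Premium

Standard gives a strictly higher payoff than Premium against every column: 0 > -5, 1 > -3, 3 > 1.
So Premium is strictly dominated and Firm A never plays it.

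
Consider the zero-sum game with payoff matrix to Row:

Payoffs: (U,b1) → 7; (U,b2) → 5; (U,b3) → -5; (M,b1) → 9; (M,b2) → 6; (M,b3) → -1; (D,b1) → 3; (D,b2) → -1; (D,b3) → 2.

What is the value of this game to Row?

11/10

Row minima: U → -5, M → -1, D → -1; maximin = -1.
Column maxima: b1 → 9, b2 → 6, b3 → 2; minimax = 2.
-1 ≠ 2, so there is no saddle point; optimal play is mixed.
U is strictly dominated by M, so Row never plays it.
b1 is strictly dominated by b2 (it gives Row strictly more in every row), so Column never plays it.
On the remaining 2×2 (M, D vs b2, b3):
Let Row play M with probability p. Expected payoff against b2: 6p + (-1)(1−p) = 7p − 1; against b3: (-1)p + 2(1−p) = −3p + 2.
Setting these equal: 7p − 1 = −3p + 2 ⇒ 10p = 3 ⇒ p = 3/10, and the value is (7)·(3/10) − 1 = 11/10.
For Column: with q = P(b2), equating M's and D's payoffs gives 7q − 1 = −3q + 2 ⇒ q = 3/10.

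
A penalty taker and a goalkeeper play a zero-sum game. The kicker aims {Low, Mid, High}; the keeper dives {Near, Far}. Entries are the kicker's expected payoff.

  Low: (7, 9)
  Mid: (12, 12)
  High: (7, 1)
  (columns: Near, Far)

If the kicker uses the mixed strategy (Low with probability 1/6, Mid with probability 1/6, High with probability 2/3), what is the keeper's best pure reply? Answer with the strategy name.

Far

If the keeper plays Near, the kicker's expected payoff is (1/6)·7 + (1/6)·12 + (2/3)·7 = 47/6.
If the keeper plays Far, the kicker's expected payoff is (1/6)·9 + (1/6)·12 + (2/3)·1 = 25/6.
The keeper minimizes the kicker's payoff; the smallest is 25/6, so the best response is Far.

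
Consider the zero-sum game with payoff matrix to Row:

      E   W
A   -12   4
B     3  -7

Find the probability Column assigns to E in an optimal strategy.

11/26

Row minima: A → -12, B → -7; maximin = -7.
Column maxima: E → 3, W → 4; minimax = 3.
-7 ≠ 3, so there is no saddle point; optimal play is mixed.
Let Row play A with probability p. Expected payoff against E: (-12)p + 3(1−p) = −15p + 3; against W: 4p + (-7)(1−p) = 11p − 7.
Setting these equal: −15p + 3 = 11p − 7 ⇒ −26p = -10 ⇒ p = 5/13, and the value is (-15)·(5/13) + 3 = -36/13.
For Column: with q = P(E), equating A's and B's payoffs gives −16q + 4 = 10q − 7 ⇒ q = 11/26.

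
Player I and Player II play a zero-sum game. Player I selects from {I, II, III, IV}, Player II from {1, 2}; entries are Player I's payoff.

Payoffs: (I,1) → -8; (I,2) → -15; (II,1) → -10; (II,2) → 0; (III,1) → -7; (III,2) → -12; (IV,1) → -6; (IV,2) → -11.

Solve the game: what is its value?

Row minima: I → -15, II → -10, III → -12, IV → -11; maximin = -10.
Column maxima: 1 → -6, 2 → 0; minimax = -6.
-10 ≠ -6, so there is no saddle point; optimal play is mixed.
I is strictly dominated by III, so Player I never plays it.
III is strictly dominated by IV, so Player I never plays it.
On the remaining 2×2 (II, IV vs 1, 2):
Let Player I play II with probability p. Expected payoff against 1: (-10)p + (-6)(1−p) = −4p − 6; against 2: 0p + (-11)(1−p) = 11p − 11.
Setting these equal: −4p − 6 = 11p − 11 ⇒ −15p = -5 ⇒ p = 1/3, and the value is (-4)·(1/3) − 6 = -22/3.
For Player II: with q = P(1), equating II's and IV's payoffs gives −10q = 5q − 11 ⇒ q = 11/15.

-22/3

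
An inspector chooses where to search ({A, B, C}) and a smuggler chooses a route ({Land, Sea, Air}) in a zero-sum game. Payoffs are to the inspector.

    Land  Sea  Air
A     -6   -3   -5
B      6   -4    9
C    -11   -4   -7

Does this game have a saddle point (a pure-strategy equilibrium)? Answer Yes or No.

Row minima: A → -6, B → -4, C → -11; maximin = -4.
Column maxima: Land → 6, Sea → -3, Air → 9; minimax = -3.
-4 ≠ -3, so no pure-strategy equilibrium exists.

No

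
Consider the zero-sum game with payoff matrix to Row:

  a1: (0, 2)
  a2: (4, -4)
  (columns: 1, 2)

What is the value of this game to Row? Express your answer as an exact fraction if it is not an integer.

4/5

Row minima: a1 → 0, a2 → -4; maximin = 0.
Column maxima: 1 → 4, 2 → 2; minimax = 2.
0 ≠ 2, so there is no saddle point; optimal play is mixed.
Let Row play a1 with probability p. Expected payoff against 1: 0p + 4(1−p) = −4p + 4; against 2: 2p + (-4)(1−p) = 6p − 4.
Setting these equal: −4p + 4 = 6p − 4 ⇒ −10p = -8 ⇒ p = 4/5, and the value is (-4)·(4/5) + 4 = 4/5.
For Column: with q = P(1), equating a1's and a2's payoffs gives −2q + 2 = 8q − 4 ⇒ q = 3/5.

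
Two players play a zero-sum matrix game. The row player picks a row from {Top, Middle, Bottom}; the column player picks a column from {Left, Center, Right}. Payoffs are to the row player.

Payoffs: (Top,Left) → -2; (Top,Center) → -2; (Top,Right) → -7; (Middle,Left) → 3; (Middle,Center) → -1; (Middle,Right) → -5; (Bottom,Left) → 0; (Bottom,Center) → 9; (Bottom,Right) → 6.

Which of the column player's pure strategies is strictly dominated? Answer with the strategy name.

Center

Right holds the row player's payoff strictly below Center in every row: -7 < -2, -5 < -1, 6 < 9.
So Center is strictly dominated for the column player.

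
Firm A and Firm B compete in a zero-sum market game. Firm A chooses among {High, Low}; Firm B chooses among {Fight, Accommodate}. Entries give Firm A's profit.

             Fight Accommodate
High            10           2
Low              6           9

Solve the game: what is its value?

Row minima: High → 2, Low → 6; maximin = 6.
Column maxima: Fight → 10, Accommodate → 9; minimax = 9.
6 ≠ 9, so there is no saddle point; optimal play is mixed.
Let Firm A play High with probability p. Expected payoff against Fight: 10p + 6(1−p) = 4p + 6; against Accommodate: 2p + 9(1−p) = −7p + 9.
Setting these equal: 4p + 6 = −7p + 9 ⇒ 11p = 3 ⇒ p = 3/11, and the value is (4)·(3/11) + 6 = 78/11.
For Firm B: with q = P(Fight), equating High's and Low's payoffs gives 8q + 2 = −3q + 9 ⇒ q = 7/11.

78/11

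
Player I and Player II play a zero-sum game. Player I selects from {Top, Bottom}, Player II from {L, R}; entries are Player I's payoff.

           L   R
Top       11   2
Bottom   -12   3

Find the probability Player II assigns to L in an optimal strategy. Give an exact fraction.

Row minima: Top → 2, Bottom → -12; maximin = 2.
Column maxima: L → 11, R → 3; minimax = 3.
2 ≠ 3, so there is no saddle point; optimal play is mixed.
Let Player I play Top with probability p. Expected payoff against L: 11p + (-12)(1−p) = 23p − 12; against R: 2p + 3(1−p) = −p + 3.
Setting these equal: 23p − 12 = −p + 3 ⇒ 24p = 15 ⇒ p = 5/8, and the value is (23)·(5/8) − 12 = 19/8.
For Player II: with q = P(L), equating Top's and Bottom's payoffs gives 9q + 2 = −15q + 3 ⇒ q = 1/24.

1/24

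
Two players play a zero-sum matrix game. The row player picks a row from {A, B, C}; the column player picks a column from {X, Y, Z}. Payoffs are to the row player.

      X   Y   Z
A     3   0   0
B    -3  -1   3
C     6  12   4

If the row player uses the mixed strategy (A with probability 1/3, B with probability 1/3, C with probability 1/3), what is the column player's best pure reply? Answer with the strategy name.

X

If the column player plays X, the row player's expected payoff is (1/3)·3 + (1/3)·(-3) + (1/3)·6 = 2.
If the column player plays Y, the row player's expected payoff is (1/3)·0 + (1/3)·(-1) + (1/3)·12 = 11/3.
If the column player plays Z, the row player's expected payoff is (1/3)·0 + (1/3)·3 + (1/3)·4 = 7/3.
The column player minimizes the row player's payoff; the smallest is 2, so the best response is X.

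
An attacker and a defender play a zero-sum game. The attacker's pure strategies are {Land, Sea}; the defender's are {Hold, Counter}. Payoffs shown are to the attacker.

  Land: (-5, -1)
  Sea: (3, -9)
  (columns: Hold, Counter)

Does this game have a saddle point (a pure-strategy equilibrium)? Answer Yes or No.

No

Row minima: Land → -5, Sea → -9; maximin = -5.
Column maxima: Hold → 3, Counter → -1; minimax = -1.
-5 ≠ -1, so no pure-strategy equilibrium exists.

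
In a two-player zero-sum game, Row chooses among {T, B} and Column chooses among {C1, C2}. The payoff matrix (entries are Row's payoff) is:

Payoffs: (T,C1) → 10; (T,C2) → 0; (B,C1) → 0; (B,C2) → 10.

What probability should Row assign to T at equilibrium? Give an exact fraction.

1/2

Row minima: T → 0, B → 0; maximin = 0.
Column maxima: C1 → 10, C2 → 10; minimax = 10.
0 ≠ 10, so there is no saddle point; optimal play is mixed.
Let Row play T with probability p. Expected payoff against C1: 10p + 0(1−p) = 10p; against C2: 0p + 10(1−p) = −10p + 10.
Setting these equal: 10p = −10p + 10 ⇒ 20p = 10 ⇒ p = 1/2, and the value is (10)·(1/2) = 5.
For Column: with q = P(C1), equating T's and B's payoffs gives 10q = −10q + 10 ⇒ q = 1/2.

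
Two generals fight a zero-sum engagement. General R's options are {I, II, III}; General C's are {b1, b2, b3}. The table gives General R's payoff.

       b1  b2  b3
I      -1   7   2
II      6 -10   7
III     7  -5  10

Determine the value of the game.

11/5

Row minima: I → -1, II → -10, III → -5; maximin = -1.
Column maxima: b1 → 7, b2 → 7, b3 → 10; minimax = 7.
-1 ≠ 7, so there is no saddle point; optimal play is mixed.
II is strictly dominated by III, so General R never plays it.
b3 is strictly dominated by b1 (it gives General R strictly more in every row), so General C never plays it.
On the remaining 2×2 (I, III vs b1, b2):
Let General R play I with probability p. Expected payoff against b1: (-1)p + 7(1−p) = −8p + 7; against b2: 7p + (-5)(1−p) = 12p − 5.
Setting these equal: −8p + 7 = 12p − 5 ⇒ −20p = -12 ⇒ p = 3/5, and the value is (-8)·(3/5) + 7 = 11/5.
For General C: with q = P(b1), equating I's and III's payoffs gives −8q + 7 = 12q − 5 ⇒ q = 3/5.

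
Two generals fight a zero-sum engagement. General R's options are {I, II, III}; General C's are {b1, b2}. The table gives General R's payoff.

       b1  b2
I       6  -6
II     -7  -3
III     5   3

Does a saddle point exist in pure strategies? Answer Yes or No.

Row minima: I → -6, II → -7, III → 3; maximin = 3.
Column maxima: b1 → 6, b2 → 3; minimax = 3.
maximin = minimax = 3, so a saddle point exists.

Yes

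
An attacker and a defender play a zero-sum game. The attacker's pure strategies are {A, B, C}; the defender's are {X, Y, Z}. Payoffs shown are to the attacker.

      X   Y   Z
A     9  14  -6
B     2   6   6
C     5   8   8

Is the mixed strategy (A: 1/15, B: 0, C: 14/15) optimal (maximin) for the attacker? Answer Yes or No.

No

Against X this mix gives (1/15)·9 + (14/15)·5 = 79/15.
Against Y this mix gives (1/15)·14 + (14/15)·8 = 42/5.
Against Z this mix gives (1/15)·(-6) + (14/15)·8 = 106/15.
The defender will play X, holding the attacker to 79/15. Shifting weight toward the row that does better against X would raise this floor (the equalizing mix achieves 17/3 against both X and Z), so the proposed strategy is not optimal.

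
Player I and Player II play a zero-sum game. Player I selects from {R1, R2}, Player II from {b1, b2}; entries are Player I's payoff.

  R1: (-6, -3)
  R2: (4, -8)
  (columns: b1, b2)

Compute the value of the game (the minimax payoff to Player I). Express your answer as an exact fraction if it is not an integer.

-4

Row minima: R1 → -6, R2 → -8; maximin = -6.
Column maxima: b1 → 4, b2 → -3; minimax = -3.
-6 ≠ -3, so there is no saddle point; optimal play is mixed.
Let Player I play R1 with probability p. Expected payoff against b1: (-6)p + 4(1−p) = −10p + 4; against b2: (-3)p + (-8)(1−p) = 5p − 8.
Setting these equal: −10p + 4 = 5p − 8 ⇒ −15p = -12 ⇒ p = 4/5, and the value is (-10)·(4/5) + 4 = -4.
For Player II: with q = P(b1), equating R1's and R2's payoffs gives −3q − 3 = 12q − 8 ⇒ q = 1/3.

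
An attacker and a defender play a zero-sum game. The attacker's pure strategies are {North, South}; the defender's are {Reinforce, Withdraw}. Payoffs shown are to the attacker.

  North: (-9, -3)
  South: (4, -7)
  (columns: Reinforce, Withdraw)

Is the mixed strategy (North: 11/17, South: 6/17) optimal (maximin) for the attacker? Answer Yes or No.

Against Reinforce this mix gives (11/17)·(-9) + (6/17)·4 = -75/17.
Against Withdraw this mix gives (11/17)·(-3) + (6/17)·(-7) = -75/17.
All of the defender's active replies (Reinforce, Withdraw) yield -75/17, and no column does worse for the attacker. The mix makes the defender indifferent and guarantees -75/17, so it is optimal.

Yes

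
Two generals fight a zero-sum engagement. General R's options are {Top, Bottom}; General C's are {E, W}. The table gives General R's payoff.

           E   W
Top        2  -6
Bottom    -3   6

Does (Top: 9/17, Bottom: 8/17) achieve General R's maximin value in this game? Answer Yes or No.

Against E this mix gives (9/17)·2 + (8/17)·(-3) = -6/17.
Against W this mix gives (9/17)·(-6) + (8/17)·6 = -6/17.
All of General C's active replies (E, W) yield -6/17, and no column does worse for General R. The mix makes General C indifferent and guarantees -6/17, so it is optimal.

Yes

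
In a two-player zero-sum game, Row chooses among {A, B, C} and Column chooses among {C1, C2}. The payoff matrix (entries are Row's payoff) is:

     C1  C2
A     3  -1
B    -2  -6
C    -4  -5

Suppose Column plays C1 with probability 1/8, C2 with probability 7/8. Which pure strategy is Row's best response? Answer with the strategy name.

A

Expected payoff of A: (1/8)·3 + (7/8)·(-1) = -1/2.
Expected payoff of B: (1/8)·(-2) + (7/8)·(-6) = -11/2.
Expected payoff of C: (1/8)·(-4) + (7/8)·(-5) = -39/8.
The largest is -1/2, so Row's best response is A.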